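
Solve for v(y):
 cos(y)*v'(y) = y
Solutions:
 v(y) = C1 + Integral(y/cos(y), y)


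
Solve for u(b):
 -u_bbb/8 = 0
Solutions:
 u(b) = C1 + C2*b + C3*b^2


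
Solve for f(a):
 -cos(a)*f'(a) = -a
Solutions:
 f(a) = C1 + Integral(a/cos(a), a)


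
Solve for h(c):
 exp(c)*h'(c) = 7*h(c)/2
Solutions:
 h(c) = C1*exp(-7*exp(-c)/2)


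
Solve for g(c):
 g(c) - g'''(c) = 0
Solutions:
 g(c) = C3*exp(c) + (C1*sin(sqrt(3)*c/2) + C2*cos(sqrt(3)*c/2))*exp(-c/2)


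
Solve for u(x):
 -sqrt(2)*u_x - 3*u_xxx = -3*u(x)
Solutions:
 u(x) = C1*exp(-x*(-2*2^(5/6)/(27 + sqrt(8*sqrt(2) + 729))^(1/3) + 2^(2/3)*(27 + sqrt(8*sqrt(2) + 729))^(1/3))/12)*sin(sqrt(3)*x*(2*2^(5/6)/(27 + sqrt(8*sqrt(2) + 729))^(1/3) + 2^(2/3)*(27 + sqrt(8*sqrt(2) + 729))^(1/3))/12) + C2*exp(-x*(-2*2^(5/6)/(27 + sqrt(8*sqrt(2) + 729))^(1/3) + 2^(2/3)*(27 + sqrt(8*sqrt(2) + 729))^(1/3))/12)*cos(sqrt(3)*x*(2*2^(5/6)/(27 + sqrt(8*sqrt(2) + 729))^(1/3) + 2^(2/3)*(27 + sqrt(8*sqrt(2) + 729))^(1/3))/12) + C3*exp(x*(-2*2^(5/6)/(27 + sqrt(8*sqrt(2) + 729))^(1/3) + 2^(2/3)*(27 + sqrt(8*sqrt(2) + 729))^(1/3))/6)


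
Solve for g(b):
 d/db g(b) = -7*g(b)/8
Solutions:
 g(b) = C1*exp(-7*b/8)


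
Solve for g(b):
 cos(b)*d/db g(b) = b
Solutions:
 g(b) = C1 + Integral(b/cos(b), b)


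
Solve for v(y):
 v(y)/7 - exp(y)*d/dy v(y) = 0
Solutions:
 v(y) = C1*exp(-exp(-y)/7)


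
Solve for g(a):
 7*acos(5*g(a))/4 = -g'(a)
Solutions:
 Integral(1/acos(5*_y), (_y, g(a))) = C1 - 7*a/4


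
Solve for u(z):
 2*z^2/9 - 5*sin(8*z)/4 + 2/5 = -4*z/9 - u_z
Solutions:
 u(z) = C1 - 2*z^3/27 - 2*z^2/9 - 2*z/5 - 5*cos(8*z)/32


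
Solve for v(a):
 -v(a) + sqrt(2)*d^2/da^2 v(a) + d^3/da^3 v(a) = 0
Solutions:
 v(a) = C1*exp(-a*(4*2^(1/3)/(-4*sqrt(2) + sqrt(-32 + (27 - 4*sqrt(2))^2) + 27)^(1/3) + 2^(2/3)*(-4*sqrt(2) + sqrt(-32 + (27 - 4*sqrt(2))^2) + 27)^(1/3) + 4*sqrt(2))/12)*sin(2^(1/3)*sqrt(3)*a*(-2^(1/3)*(-4*sqrt(2) + sqrt(-32 + 729*(-1 + 4*sqrt(2)/27)^2) + 27)^(1/3) + 4/(-4*sqrt(2) + sqrt(-32 + 729*(-1 + 4*sqrt(2)/27)^2) + 27)^(1/3))/12) + C2*exp(-a*(4*2^(1/3)/(-4*sqrt(2) + sqrt(-32 + (27 - 4*sqrt(2))^2) + 27)^(1/3) + 2^(2/3)*(-4*sqrt(2) + sqrt(-32 + (27 - 4*sqrt(2))^2) + 27)^(1/3) + 4*sqrt(2))/12)*cos(2^(1/3)*sqrt(3)*a*(-2^(1/3)*(-4*sqrt(2) + sqrt(-32 + 729*(-1 + 4*sqrt(2)/27)^2) + 27)^(1/3) + 4/(-4*sqrt(2) + sqrt(-32 + 729*(-1 + 4*sqrt(2)/27)^2) + 27)^(1/3))/12) + C3*exp(a*(-2*sqrt(2) + 4*2^(1/3)/(-4*sqrt(2) + sqrt(-32 + (27 - 4*sqrt(2))^2) + 27)^(1/3) + 2^(2/3)*(-4*sqrt(2) + sqrt(-32 + (27 - 4*sqrt(2))^2) + 27)^(1/3))/6)


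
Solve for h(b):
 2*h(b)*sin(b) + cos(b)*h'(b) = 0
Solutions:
 h(b) = C1*cos(b)^2


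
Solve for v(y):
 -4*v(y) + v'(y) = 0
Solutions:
 v(y) = C1*exp(4*y)


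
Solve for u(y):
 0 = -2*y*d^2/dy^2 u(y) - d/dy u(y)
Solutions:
 u(y) = C1 + C2*sqrt(y)


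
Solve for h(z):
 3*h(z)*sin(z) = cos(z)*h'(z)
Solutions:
 h(z) = C1/cos(z)^3


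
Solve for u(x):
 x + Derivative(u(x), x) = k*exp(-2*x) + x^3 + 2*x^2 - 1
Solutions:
 u(x) = C1 - k*exp(-2*x)/2 + x^4/4 + 2*x^3/3 - x^2/2 - x


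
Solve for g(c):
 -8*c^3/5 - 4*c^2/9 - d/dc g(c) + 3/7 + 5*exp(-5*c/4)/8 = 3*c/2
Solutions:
 g(c) = C1 - 2*c^4/5 - 4*c^3/27 - 3*c^2/4 + 3*c/7 - exp(-5*c/4)/2


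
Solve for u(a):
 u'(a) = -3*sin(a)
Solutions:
 u(a) = C1 + 3*cos(a)


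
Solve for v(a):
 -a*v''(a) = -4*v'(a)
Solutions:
 v(a) = C1 + C2*a^5


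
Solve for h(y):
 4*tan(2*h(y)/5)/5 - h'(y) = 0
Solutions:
 h(y) = -5*asin(C1*exp(8*y/25))/2 + 5*pi/2
 h(y) = 5*asin(C1*exp(8*y/25))/2


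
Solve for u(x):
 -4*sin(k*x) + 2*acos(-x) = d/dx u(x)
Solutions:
 u(x) = C1 + 2*x*acos(-x) + 2*sqrt(1 - x^2) - 4*Piecewise((-cos(k*x)/k, Ne(k, 0)), (0, True))


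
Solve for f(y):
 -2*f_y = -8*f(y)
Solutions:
 f(y) = C1*exp(4*y)


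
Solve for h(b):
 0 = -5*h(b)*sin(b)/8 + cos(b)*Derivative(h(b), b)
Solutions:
 h(b) = C1/cos(b)^(5/8)


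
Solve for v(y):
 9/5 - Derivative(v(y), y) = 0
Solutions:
 v(y) = C1 + 9*y/5


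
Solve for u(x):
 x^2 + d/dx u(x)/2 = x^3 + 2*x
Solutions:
 u(x) = C1 + x^4/2 - 2*x^3/3 + 2*x^2


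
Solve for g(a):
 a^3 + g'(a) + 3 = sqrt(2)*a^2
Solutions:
 g(a) = C1 - a^4/4 + sqrt(2)*a^3/3 - 3*a


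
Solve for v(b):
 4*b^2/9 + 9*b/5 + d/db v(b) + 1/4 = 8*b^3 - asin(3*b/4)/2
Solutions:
 v(b) = C1 + 2*b^4 - 4*b^3/27 - 9*b^2/10 - b*asin(3*b/4)/2 - b/4 - sqrt(16 - 9*b^2)/6


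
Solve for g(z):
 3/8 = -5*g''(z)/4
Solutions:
 g(z) = C1 + C2*z - 3*z^2/20


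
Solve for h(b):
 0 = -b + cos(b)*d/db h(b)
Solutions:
 h(b) = C1 + Integral(b/cos(b), b)


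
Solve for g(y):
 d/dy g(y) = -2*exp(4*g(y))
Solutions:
 g(y) = log(-I*(1/(C1 + 8*y))^(1/4))
 g(y) = log(I*(1/(C1 + 8*y))^(1/4))
 g(y) = log(-(1/(C1 + 8*y))^(1/4))
 g(y) = log(1/(C1 + 8*y))/4


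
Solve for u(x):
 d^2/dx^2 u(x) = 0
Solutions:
 u(x) = C1 + C2*x


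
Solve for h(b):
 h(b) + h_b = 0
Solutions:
 h(b) = C1*exp(-b)


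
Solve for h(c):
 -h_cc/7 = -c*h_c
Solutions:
 h(c) = C1 + C2*erfi(sqrt(14)*c/2)


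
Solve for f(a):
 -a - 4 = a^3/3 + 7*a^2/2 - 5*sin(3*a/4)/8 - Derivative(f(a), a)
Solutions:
 f(a) = C1 + a^4/12 + 7*a^3/6 + a^2/2 + 4*a + 5*cos(3*a/4)/6


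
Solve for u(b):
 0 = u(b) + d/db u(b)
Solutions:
 u(b) = C1*exp(-b)


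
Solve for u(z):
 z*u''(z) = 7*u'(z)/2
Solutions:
 u(z) = C1 + C2*z^(9/2)


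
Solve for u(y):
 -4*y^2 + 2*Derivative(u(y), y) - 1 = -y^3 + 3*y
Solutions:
 u(y) = C1 - y^4/8 + 2*y^3/3 + 3*y^2/4 + y/2


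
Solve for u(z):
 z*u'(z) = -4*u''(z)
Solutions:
 u(z) = C1 + C2*erf(sqrt(2)*z/4)


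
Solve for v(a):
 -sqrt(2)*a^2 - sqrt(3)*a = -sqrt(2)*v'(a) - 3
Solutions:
 v(a) = C1 + a^3/3 + sqrt(6)*a^2/4 - 3*sqrt(2)*a/2


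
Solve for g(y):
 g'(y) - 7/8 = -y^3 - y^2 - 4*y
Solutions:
 g(y) = C1 - y^4/4 - y^3/3 - 2*y^2 + 7*y/8


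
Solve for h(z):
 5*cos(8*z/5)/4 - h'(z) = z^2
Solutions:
 h(z) = C1 - z^3/3 + 25*sin(8*z/5)/32


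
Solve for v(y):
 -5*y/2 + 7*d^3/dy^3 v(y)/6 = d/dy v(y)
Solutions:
 v(y) = C1 + C2*exp(-sqrt(42)*y/7) + C3*exp(sqrt(42)*y/7) - 5*y^2/4


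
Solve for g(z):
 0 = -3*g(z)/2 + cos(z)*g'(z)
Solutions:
 g(z) = C1*(sin(z) + 1)^(3/4)/(sin(z) - 1)^(3/4)


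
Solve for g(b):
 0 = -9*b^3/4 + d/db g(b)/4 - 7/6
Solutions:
 g(b) = C1 + 9*b^4/4 + 14*b/3


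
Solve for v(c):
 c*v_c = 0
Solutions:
 v(c) = C1


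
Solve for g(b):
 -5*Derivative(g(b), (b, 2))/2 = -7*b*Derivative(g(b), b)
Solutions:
 g(b) = C1 + C2*erfi(sqrt(35)*b/5)


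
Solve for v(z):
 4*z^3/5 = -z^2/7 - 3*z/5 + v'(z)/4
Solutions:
 v(z) = C1 + 4*z^4/5 + 4*z^3/21 + 6*z^2/5


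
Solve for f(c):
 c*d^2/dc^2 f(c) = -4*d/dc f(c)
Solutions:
 f(c) = C1 + C2/c^3


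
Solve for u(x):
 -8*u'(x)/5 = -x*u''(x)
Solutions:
 u(x) = C1 + C2*x^(13/5)


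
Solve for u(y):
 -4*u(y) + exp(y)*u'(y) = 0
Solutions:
 u(y) = C1*exp(-4*exp(-y))


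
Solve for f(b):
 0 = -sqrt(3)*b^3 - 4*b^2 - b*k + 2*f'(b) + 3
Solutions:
 f(b) = C1 + sqrt(3)*b^4/8 + 2*b^3/3 + b^2*k/4 - 3*b/2


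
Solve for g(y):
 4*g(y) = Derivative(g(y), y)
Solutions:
 g(y) = C1*exp(4*y)


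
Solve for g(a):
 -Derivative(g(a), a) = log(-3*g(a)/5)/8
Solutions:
 8*Integral(1/(log(-_y) - log(5) + log(3)), (_y, g(a))) = C1 - a


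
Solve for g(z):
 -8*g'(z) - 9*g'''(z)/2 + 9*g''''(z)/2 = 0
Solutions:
 g(z) = C1 + C2*exp(z*(-(4*sqrt(39) + 25)^(1/3) - 1/(4*sqrt(39) + 25)^(1/3) + 2)/6)*sin(sqrt(3)*z*(-(4*sqrt(39) + 25)^(1/3) + (4*sqrt(39) + 25)^(-1/3))/6) + C3*exp(z*(-(4*sqrt(39) + 25)^(1/3) - 1/(4*sqrt(39) + 25)^(1/3) + 2)/6)*cos(sqrt(3)*z*(-(4*sqrt(39) + 25)^(1/3) + (4*sqrt(39) + 25)^(-1/3))/6) + C4*exp(z*((4*sqrt(39) + 25)^(-1/3) + 1 + (4*sqrt(39) + 25)^(1/3))/3)


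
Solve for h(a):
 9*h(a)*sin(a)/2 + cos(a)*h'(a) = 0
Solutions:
 h(a) = C1*cos(a)^(9/2)


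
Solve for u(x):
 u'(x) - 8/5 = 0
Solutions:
 u(x) = C1 + 8*x/5


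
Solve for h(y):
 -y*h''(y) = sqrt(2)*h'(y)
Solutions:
 h(y) = C1 + C2*y^(1 - sqrt(2))


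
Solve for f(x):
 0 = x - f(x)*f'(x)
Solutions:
 f(x) = -sqrt(C1 + x^2)
 f(x) = sqrt(C1 + x^2)


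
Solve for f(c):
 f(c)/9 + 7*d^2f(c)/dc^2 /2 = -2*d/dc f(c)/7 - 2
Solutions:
 f(c) = (C1*sin(5*sqrt(26)*c/147) + C2*cos(5*sqrt(26)*c/147))*exp(-2*c/49) - 18


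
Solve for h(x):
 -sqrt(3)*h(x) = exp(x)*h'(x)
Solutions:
 h(x) = C1*exp(sqrt(3)*exp(-x))


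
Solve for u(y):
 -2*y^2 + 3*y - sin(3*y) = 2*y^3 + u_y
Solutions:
 u(y) = C1 - y^4/2 - 2*y^3/3 + 3*y^2/2 + cos(3*y)/3


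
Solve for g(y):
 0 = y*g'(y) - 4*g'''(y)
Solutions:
 g(y) = C1 + Integral(C2*airyai(2^(1/3)*y/2) + C3*airybi(2^(1/3)*y/2), y)


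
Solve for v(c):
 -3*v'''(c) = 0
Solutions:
 v(c) = C1 + C2*c + C3*c^2


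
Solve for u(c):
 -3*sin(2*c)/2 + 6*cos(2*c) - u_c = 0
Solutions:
 u(c) = C1 + 3*sin(2*c) + 3*cos(2*c)/4


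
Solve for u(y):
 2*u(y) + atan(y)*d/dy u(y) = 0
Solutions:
 u(y) = C1*exp(-2*Integral(1/atan(y), y))


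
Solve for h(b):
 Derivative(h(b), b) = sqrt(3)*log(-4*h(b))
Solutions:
 -sqrt(3)*Integral(1/(log(-_y) + 2*log(2)), (_y, h(b)))/3 = C1 - b


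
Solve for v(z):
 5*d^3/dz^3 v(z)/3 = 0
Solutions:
 v(z) = C1 + C2*z + C3*z^2


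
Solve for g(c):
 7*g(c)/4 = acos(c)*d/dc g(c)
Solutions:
 g(c) = C1*exp(7*Integral(1/acos(c), c)/4)


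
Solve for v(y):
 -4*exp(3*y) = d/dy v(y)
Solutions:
 v(y) = C1 - 4*exp(3*y)/3


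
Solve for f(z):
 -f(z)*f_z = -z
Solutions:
 f(z) = -sqrt(C1 + z^2)
 f(z) = sqrt(C1 + z^2)


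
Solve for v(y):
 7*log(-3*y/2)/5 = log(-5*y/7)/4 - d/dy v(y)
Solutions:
 v(y) = C1 - 23*y*log(-y)/20 + y*(-28*log(3) - 5*log(7) + 5*log(5) + 28*log(2) + 23)/20


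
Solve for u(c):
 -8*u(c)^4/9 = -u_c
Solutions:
 u(c) = 3^(1/3)*(-1/(C1 + 8*c))^(1/3)
 u(c) = (-1/(C1 + 8*c))^(1/3)*(-3^(1/3) - 3^(5/6)*I)/2
 u(c) = (-1/(C1 + 8*c))^(1/3)*(-3^(1/3) + 3^(5/6)*I)/2


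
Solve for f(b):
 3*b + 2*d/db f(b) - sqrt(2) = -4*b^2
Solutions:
 f(b) = C1 - 2*b^3/3 - 3*b^2/4 + sqrt(2)*b/2


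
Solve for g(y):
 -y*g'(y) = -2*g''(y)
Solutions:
 g(y) = C1 + C2*erfi(y/2)


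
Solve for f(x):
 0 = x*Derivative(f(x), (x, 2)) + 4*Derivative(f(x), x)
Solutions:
 f(x) = C1 + C2/x^3


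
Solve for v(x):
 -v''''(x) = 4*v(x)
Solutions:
 v(x) = (C1*sin(x) + C2*cos(x))*exp(-x) + (C3*sin(x) + C4*cos(x))*exp(x)


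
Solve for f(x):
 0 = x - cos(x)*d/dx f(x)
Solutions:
 f(x) = C1 + Integral(x/cos(x), x)


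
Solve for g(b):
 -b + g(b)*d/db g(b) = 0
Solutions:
 g(b) = -sqrt(C1 + b^2)
 g(b) = sqrt(C1 + b^2)


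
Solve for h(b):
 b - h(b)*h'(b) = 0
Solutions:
 h(b) = -sqrt(C1 + b^2)
 h(b) = sqrt(C1 + b^2)


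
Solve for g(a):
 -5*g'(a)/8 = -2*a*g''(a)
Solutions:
 g(a) = C1 + C2*a^(21/16)


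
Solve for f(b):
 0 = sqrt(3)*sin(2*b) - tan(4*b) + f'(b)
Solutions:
 f(b) = C1 - log(cos(4*b))/4 + sqrt(3)*cos(2*b)/2


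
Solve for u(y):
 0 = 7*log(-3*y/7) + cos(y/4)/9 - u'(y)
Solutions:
 u(y) = C1 + 7*y*log(-y) - 7*y*log(7) - 7*y + 7*y*log(3) + 4*sin(y/4)/9


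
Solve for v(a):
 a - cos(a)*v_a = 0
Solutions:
 v(a) = C1 + Integral(a/cos(a), a)


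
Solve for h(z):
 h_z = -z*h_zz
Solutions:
 h(z) = C1 + C2*log(z)


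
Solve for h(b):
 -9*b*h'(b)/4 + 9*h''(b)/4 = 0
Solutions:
 h(b) = C1 + C2*erfi(sqrt(2)*b/2)


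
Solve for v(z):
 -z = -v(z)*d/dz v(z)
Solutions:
 v(z) = -sqrt(C1 + z^2)
 v(z) = sqrt(C1 + z^2)


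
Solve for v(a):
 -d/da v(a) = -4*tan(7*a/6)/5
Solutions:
 v(a) = C1 - 24*log(cos(7*a/6))/35


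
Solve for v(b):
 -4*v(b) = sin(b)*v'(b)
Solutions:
 v(b) = C1*(cos(b)^2 + 2*cos(b) + 1)/(cos(b)^2 - 2*cos(b) + 1)


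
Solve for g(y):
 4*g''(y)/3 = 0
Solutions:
 g(y) = C1 + C2*y


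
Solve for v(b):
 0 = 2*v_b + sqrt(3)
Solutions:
 v(b) = C1 - sqrt(3)*b/2


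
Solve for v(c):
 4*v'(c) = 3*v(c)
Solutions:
 v(c) = C1*exp(3*c/4)


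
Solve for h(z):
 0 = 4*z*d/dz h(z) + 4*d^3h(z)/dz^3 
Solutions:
 h(z) = C1 + Integral(C2*airyai(-z) + C3*airybi(-z), z)


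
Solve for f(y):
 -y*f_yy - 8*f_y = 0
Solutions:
 f(y) = C1 + C2/y^7


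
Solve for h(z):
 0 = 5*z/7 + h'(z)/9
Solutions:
 h(z) = C1 - 45*z^2/14


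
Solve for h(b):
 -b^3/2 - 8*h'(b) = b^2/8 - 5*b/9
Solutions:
 h(b) = C1 - b^4/64 - b^3/192 + 5*b^2/144


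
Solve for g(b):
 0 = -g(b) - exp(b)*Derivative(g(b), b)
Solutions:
 g(b) = C1*exp(exp(-b))


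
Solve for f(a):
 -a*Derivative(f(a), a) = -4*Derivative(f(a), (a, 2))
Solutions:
 f(a) = C1 + C2*erfi(sqrt(2)*a/4)


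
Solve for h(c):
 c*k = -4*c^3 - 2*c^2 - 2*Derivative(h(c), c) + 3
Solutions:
 h(c) = C1 - c^4/2 - c^3/3 - c^2*k/4 + 3*c/2


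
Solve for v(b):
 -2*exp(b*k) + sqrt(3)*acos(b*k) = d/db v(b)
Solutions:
 v(b) = C1 - 2*Piecewise((exp(b*k)/k, Ne(k, 0)), (b, True)) + sqrt(3)*Piecewise((b*acos(b*k) - sqrt(-b^2*k^2 + 1)/k, Ne(k, 0)), (pi*b/2, True))


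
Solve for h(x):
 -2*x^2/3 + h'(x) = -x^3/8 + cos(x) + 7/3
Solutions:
 h(x) = C1 - x^4/32 + 2*x^3/9 + 7*x/3 + sin(x)


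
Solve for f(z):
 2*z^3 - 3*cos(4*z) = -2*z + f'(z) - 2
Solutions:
 f(z) = C1 + z^4/2 + z^2 + 2*z - 3*sin(4*z)/4


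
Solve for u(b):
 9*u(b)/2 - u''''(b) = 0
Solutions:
 u(b) = C1*exp(-2^(3/4)*sqrt(3)*b/2) + C2*exp(2^(3/4)*sqrt(3)*b/2) + C3*sin(2^(3/4)*sqrt(3)*b/2) + C4*cos(2^(3/4)*sqrt(3)*b/2)


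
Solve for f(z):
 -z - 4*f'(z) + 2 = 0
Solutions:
 f(z) = C1 - z^2/8 + z/2


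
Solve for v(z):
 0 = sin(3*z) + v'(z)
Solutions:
 v(z) = C1 + cos(3*z)/3


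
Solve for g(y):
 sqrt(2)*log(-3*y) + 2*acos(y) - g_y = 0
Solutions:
 g(y) = C1 + sqrt(2)*y*(log(-y) - 1) + 2*y*acos(y) + sqrt(2)*y*log(3) - 2*sqrt(1 - y^2)


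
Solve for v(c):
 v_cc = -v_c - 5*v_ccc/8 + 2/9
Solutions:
 v(c) = C1 + 2*c/9 + (C2*sin(2*sqrt(6)*c/5) + C3*cos(2*sqrt(6)*c/5))*exp(-4*c/5)


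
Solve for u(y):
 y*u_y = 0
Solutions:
 u(y) = C1


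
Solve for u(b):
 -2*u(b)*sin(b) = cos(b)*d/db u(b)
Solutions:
 u(b) = C1*cos(b)^2


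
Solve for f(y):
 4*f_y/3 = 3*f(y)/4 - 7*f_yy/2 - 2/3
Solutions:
 f(y) = C1*exp(y*(-8 + sqrt(442))/42) + C2*exp(-y*(8 + sqrt(442))/42) + 8/9


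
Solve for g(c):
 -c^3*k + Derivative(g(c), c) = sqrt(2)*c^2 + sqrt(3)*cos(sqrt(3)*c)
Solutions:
 g(c) = C1 + c^4*k/4 + sqrt(2)*c^3/3 + sin(sqrt(3)*c)


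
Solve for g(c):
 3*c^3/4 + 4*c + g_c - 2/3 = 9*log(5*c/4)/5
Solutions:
 g(c) = C1 - 3*c^4/16 - 2*c^2 + 9*c*log(c)/5 - 18*c*log(2)/5 - 17*c/15 + 9*c*log(5)/5


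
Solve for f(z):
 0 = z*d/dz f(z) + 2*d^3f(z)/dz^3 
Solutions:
 f(z) = C1 + Integral(C2*airyai(-2^(2/3)*z/2) + C3*airybi(-2^(2/3)*z/2), z)


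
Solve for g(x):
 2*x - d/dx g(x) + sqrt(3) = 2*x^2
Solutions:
 g(x) = C1 - 2*x^3/3 + x^2 + sqrt(3)*x


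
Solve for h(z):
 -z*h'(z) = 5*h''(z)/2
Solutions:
 h(z) = C1 + C2*erf(sqrt(5)*z/5)


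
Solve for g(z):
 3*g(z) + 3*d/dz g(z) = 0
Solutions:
 g(z) = C1*exp(-z)


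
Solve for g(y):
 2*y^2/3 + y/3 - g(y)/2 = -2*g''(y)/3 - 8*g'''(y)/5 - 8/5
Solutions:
 g(y) = C1*exp(-y*(5*5^(2/3)/(432*sqrt(11) + 1433)^(1/3) + 10 + 5^(1/3)*(432*sqrt(11) + 1433)^(1/3))/72)*sin(sqrt(3)*5^(1/3)*y*(-(432*sqrt(11) + 1433)^(1/3) + 5*5^(1/3)/(432*sqrt(11) + 1433)^(1/3))/72) + C2*exp(-y*(5*5^(2/3)/(432*sqrt(11) + 1433)^(1/3) + 10 + 5^(1/3)*(432*sqrt(11) + 1433)^(1/3))/72)*cos(sqrt(3)*5^(1/3)*y*(-(432*sqrt(11) + 1433)^(1/3) + 5*5^(1/3)/(432*sqrt(11) + 1433)^(1/3))/72) + C3*exp(y*(-5 + 5*5^(2/3)/(432*sqrt(11) + 1433)^(1/3) + 5^(1/3)*(432*sqrt(11) + 1433)^(1/3))/36) + 4*y^2/3 + 2*y/3 + 304/45


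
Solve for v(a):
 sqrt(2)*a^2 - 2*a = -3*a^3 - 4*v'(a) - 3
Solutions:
 v(a) = C1 - 3*a^4/16 - sqrt(2)*a^3/12 + a^2/4 - 3*a/4


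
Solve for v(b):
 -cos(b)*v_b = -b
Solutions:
 v(b) = C1 + Integral(b/cos(b), b)


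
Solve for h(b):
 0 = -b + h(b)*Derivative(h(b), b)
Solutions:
 h(b) = -sqrt(C1 + b^2)
 h(b) = sqrt(C1 + b^2)


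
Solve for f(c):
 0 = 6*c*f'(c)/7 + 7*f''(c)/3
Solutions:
 f(c) = C1 + C2*erf(3*c/7)


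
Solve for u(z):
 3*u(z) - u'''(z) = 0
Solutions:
 u(z) = C3*exp(3^(1/3)*z) + (C1*sin(3^(5/6)*z/2) + C2*cos(3^(5/6)*z/2))*exp(-3^(1/3)*z/2)


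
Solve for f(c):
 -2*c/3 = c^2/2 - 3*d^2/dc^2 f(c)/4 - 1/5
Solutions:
 f(c) = C1 + C2*c + c^4/18 + 4*c^3/27 - 2*c^2/15


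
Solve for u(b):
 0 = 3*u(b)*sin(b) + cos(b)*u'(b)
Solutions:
 u(b) = C1*cos(b)^3


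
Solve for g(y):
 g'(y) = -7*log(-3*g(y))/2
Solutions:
 2*Integral(1/(log(-_y) + log(3)), (_y, g(y)))/7 = C1 - y


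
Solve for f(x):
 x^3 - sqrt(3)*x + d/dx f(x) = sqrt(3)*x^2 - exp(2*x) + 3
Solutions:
 f(x) = C1 - x^4/4 + sqrt(3)*x^3/3 + sqrt(3)*x^2/2 + 3*x - exp(2*x)/2


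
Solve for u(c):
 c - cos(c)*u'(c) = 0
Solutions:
 u(c) = C1 + Integral(c/cos(c), c)


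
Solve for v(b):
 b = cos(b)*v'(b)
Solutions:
 v(b) = C1 + Integral(b/cos(b), b)


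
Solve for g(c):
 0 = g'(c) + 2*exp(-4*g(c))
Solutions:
 g(c) = log(-I*(C1 - 8*c)^(1/4))
 g(c) = log(I*(C1 - 8*c)^(1/4))
 g(c) = log(-(C1 - 8*c)^(1/4))
 g(c) = log(C1 - 8*c)/4


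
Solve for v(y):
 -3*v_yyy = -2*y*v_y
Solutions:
 v(y) = C1 + Integral(C2*airyai(2^(1/3)*3^(2/3)*y/3) + C3*airybi(2^(1/3)*3^(2/3)*y/3), y)


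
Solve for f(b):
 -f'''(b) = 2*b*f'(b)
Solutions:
 f(b) = C1 + Integral(C2*airyai(-2^(1/3)*b) + C3*airybi(-2^(1/3)*b), b)


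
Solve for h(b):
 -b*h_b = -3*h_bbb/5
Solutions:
 h(b) = C1 + Integral(C2*airyai(3^(2/3)*5^(1/3)*b/3) + C3*airybi(3^(2/3)*5^(1/3)*b/3), b)


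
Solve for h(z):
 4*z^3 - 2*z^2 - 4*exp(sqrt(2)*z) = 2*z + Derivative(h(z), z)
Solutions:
 h(z) = C1 + z^4 - 2*z^3/3 - z^2 - 2*sqrt(2)*exp(sqrt(2)*z)


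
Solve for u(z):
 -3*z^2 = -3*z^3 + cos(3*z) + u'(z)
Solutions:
 u(z) = C1 + 3*z^4/4 - z^3 - sin(3*z)/3


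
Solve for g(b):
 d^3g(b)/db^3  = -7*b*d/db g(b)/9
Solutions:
 g(b) = C1 + Integral(C2*airyai(-21^(1/3)*b/3) + C3*airybi(-21^(1/3)*b/3), b)


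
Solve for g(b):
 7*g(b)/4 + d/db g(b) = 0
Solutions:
 g(b) = C1*exp(-7*b/4)


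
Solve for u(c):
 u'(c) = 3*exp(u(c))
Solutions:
 u(c) = log(-1/(C1 + 3*c))


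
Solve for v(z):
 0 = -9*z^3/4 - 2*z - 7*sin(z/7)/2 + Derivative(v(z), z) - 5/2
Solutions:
 v(z) = C1 + 9*z^4/16 + z^2 + 5*z/2 - 49*cos(z/7)/2


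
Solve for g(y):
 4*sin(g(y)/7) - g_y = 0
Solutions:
 -4*y + 7*log(cos(g(y)/7) - 1)/2 - 7*log(cos(g(y)/7) + 1)/2 = C1


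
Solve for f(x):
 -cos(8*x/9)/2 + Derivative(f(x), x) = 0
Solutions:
 f(x) = C1 + 9*sin(8*x/9)/16


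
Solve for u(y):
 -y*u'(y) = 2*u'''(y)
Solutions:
 u(y) = C1 + Integral(C2*airyai(-2^(2/3)*y/2) + C3*airybi(-2^(2/3)*y/2), y)


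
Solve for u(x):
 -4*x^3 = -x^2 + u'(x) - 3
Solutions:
 u(x) = C1 - x^4 + x^3/3 + 3*x


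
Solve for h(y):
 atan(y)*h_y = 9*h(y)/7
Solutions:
 h(y) = C1*exp(9*Integral(1/atan(y), y)/7)


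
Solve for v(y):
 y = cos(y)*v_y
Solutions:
 v(y) = C1 + Integral(y/cos(y), y)


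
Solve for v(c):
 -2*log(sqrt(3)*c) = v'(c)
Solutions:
 v(c) = C1 - 2*c*log(c) - c*log(3) + 2*c


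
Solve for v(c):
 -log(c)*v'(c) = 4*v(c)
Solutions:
 v(c) = C1*exp(-4*li(c))


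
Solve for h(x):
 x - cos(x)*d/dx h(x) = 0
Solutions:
 h(x) = C1 + Integral(x/cos(x), x)


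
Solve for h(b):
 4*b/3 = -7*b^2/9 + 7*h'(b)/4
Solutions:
 h(b) = C1 + 4*b^3/27 + 8*b^2/21


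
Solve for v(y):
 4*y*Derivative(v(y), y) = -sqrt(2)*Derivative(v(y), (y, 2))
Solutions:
 v(y) = C1 + C2*erf(2^(1/4)*y)


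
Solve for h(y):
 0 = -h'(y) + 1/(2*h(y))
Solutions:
 h(y) = -sqrt(C1 + y)
 h(y) = sqrt(C1 + y)


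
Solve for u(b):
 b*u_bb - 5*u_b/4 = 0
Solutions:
 u(b) = C1 + C2*b^(9/4)


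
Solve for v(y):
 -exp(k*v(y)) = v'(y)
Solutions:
 v(y) = Piecewise((log(1/(C1*k + k*y))/k, Ne(k, 0)), (nan, True))
 v(y) = Piecewise((C1 - y, Eq(k, 0)), (nan, True))


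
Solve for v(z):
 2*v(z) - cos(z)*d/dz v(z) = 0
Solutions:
 v(z) = C1*(sin(z) + 1)/(sin(z) - 1)


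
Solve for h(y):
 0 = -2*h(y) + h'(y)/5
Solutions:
 h(y) = C1*exp(10*y)


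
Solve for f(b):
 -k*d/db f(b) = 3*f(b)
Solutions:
 f(b) = C1*exp(-3*b/k)


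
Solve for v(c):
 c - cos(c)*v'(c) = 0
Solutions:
 v(c) = C1 + Integral(c/cos(c), c)


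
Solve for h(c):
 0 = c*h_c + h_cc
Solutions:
 h(c) = C1 + C2*erf(sqrt(2)*c/2)


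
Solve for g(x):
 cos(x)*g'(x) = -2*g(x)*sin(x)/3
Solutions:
 g(x) = C1*cos(x)^(2/3)


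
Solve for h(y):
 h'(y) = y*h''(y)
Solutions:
 h(y) = C1 + C2*y^2


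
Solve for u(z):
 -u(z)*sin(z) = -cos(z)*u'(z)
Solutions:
 u(z) = C1/cos(z)


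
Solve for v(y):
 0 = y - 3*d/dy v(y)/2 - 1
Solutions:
 v(y) = C1 + y^2/3 - 2*y/3


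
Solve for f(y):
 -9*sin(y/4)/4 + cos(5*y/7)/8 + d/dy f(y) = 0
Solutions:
 f(y) = C1 - 7*sin(5*y/7)/40 - 9*cos(y/4)


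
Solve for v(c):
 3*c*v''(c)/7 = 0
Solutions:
 v(c) = C1 + C2*c


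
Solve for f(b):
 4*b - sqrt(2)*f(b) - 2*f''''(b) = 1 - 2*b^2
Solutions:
 f(b) = sqrt(2)*b^2 + 2*sqrt(2)*b + (C1*sin(2^(3/8)*b/2) + C2*cos(2^(3/8)*b/2))*exp(-2^(3/8)*b/2) + (C3*sin(2^(3/8)*b/2) + C4*cos(2^(3/8)*b/2))*exp(2^(3/8)*b/2) - sqrt(2)/2


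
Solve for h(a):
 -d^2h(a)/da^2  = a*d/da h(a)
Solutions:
 h(a) = C1 + C2*erf(sqrt(2)*a/2)


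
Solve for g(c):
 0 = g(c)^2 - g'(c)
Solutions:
 g(c) = -1/(C1 + c)


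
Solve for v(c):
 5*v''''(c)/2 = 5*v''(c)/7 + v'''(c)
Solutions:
 v(c) = C1 + C2*c + C3*exp(c*(7 - sqrt(399))/35) + C4*exp(c*(7 + sqrt(399))/35)


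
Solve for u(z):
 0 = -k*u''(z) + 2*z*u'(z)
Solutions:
 u(z) = C1 + C2*erf(z*sqrt(-1/k))/sqrt(-1/k)


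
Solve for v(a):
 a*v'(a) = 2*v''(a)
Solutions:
 v(a) = C1 + C2*erfi(a/2)


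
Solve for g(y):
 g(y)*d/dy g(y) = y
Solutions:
 g(y) = -sqrt(C1 + y^2)
 g(y) = sqrt(C1 + y^2)


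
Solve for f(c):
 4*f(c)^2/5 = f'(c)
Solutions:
 f(c) = -5/(C1 + 4*c)


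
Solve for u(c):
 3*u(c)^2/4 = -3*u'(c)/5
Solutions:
 u(c) = 4/(C1 + 5*c)


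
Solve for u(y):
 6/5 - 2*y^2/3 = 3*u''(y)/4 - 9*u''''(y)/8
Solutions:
 u(y) = C1 + C2*y + C3*exp(-sqrt(6)*y/3) + C4*exp(sqrt(6)*y/3) - 2*y^4/27 - 8*y^2/15


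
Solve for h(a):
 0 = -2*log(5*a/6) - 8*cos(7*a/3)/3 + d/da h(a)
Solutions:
 h(a) = C1 + 2*a*log(a) - 2*a*log(6) - 2*a + 2*a*log(5) + 8*sin(7*a/3)/7


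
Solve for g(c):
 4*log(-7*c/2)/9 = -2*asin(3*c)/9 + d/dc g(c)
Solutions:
 g(c) = C1 + 4*c*log(-c)/9 + 2*c*asin(3*c)/9 - 4*c/9 - 4*c*log(2)/9 + 4*c*log(7)/9 + 2*sqrt(1 - 9*c^2)/27


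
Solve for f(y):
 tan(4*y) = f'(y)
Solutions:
 f(y) = C1 - log(cos(4*y))/4


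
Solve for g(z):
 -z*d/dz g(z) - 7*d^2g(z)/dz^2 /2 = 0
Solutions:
 g(z) = C1 + C2*erf(sqrt(7)*z/7)


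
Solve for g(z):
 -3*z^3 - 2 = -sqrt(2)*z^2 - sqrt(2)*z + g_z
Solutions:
 g(z) = C1 - 3*z^4/4 + sqrt(2)*z^3/3 + sqrt(2)*z^2/2 - 2*z


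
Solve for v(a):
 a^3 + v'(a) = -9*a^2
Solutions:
 v(a) = C1 - a^4/4 - 3*a^3


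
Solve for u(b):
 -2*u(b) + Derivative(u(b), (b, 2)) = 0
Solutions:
 u(b) = C1*exp(-sqrt(2)*b) + C2*exp(sqrt(2)*b)


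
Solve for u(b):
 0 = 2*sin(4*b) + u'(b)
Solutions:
 u(b) = C1 + cos(4*b)/2


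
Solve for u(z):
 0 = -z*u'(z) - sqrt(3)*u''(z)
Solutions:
 u(z) = C1 + C2*erf(sqrt(2)*3^(3/4)*z/6)


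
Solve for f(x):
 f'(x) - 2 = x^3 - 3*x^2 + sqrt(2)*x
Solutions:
 f(x) = C1 + x^4/4 - x^3 + sqrt(2)*x^2/2 + 2*x


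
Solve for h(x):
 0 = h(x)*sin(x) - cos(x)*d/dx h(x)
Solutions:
 h(x) = C1/cos(x)


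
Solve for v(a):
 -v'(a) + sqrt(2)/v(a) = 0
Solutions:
 v(a) = -sqrt(C1 + 2*sqrt(2)*a)
 v(a) = sqrt(C1 + 2*sqrt(2)*a)


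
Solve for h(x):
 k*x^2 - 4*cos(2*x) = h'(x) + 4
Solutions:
 h(x) = C1 + k*x^3/3 - 4*x - 4*sin(x)*cos(x)


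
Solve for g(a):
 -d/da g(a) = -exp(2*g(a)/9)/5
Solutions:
 g(a) = 9*log(-sqrt(-1/(C1 + a))) - 9*log(2) + 9*log(3) + 9*log(10)/2
 g(a) = 9*log(-1/(C1 + a))/2 - 9*log(2) + 9*log(3) + 9*log(10)/2


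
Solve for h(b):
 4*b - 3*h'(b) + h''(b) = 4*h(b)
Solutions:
 h(b) = C1*exp(-b) + C2*exp(4*b) + b - 3/4


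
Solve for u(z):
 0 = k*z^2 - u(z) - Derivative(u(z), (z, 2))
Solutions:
 u(z) = C1*sin(z) + C2*cos(z) + k*z^2 - 2*k


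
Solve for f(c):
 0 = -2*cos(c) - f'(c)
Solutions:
 f(c) = C1 - 2*sin(c)


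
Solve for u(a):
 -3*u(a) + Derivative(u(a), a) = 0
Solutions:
 u(a) = C1*exp(3*a)


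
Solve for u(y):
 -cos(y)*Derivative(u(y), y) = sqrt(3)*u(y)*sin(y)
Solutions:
 u(y) = C1*cos(y)^(sqrt(3))


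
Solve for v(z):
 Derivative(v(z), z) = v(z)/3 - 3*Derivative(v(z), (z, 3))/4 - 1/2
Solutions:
 v(z) = C1*exp(-2^(1/3)*z*(2 - 2^(1/3))/6)*sin(2^(1/3)*sqrt(3)*z*(2^(1/3) + 2)/6) + C2*exp(-2^(1/3)*z*(2 - 2^(1/3))/6)*cos(2^(1/3)*sqrt(3)*z*(2^(1/3) + 2)/6) + C3*exp(2^(1/3)*z*(2 - 2^(1/3))/3) + 3/2


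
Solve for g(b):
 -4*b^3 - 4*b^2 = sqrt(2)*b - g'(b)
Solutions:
 g(b) = C1 + b^4 + 4*b^3/3 + sqrt(2)*b^2/2


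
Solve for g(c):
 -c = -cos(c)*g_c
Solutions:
 g(c) = C1 + Integral(c/cos(c), c)


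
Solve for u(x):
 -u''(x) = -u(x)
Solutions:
 u(x) = C1*exp(-x) + C2*exp(x)


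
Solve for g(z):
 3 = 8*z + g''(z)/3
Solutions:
 g(z) = C1 + C2*z - 4*z^3 + 9*z^2/2


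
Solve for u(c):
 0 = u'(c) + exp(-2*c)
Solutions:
 u(c) = C1 + exp(-2*c)/2


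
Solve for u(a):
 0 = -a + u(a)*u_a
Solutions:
 u(a) = -sqrt(C1 + a^2)
 u(a) = sqrt(C1 + a^2)


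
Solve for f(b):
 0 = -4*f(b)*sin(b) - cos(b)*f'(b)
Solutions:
 f(b) = C1*cos(b)^4


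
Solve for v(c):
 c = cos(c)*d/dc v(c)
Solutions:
 v(c) = C1 + Integral(c/cos(c), c)


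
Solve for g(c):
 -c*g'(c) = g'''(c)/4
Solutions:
 g(c) = C1 + Integral(C2*airyai(-2^(2/3)*c) + C3*airybi(-2^(2/3)*c), c)


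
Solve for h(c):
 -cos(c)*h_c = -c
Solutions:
 h(c) = C1 + Integral(c/cos(c), c)


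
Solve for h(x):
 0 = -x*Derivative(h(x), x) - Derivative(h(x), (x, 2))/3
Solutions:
 h(x) = C1 + C2*erf(sqrt(6)*x/2)


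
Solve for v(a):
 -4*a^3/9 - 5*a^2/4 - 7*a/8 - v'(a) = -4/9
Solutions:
 v(a) = C1 - a^4/9 - 5*a^3/12 - 7*a^2/16 + 4*a/9


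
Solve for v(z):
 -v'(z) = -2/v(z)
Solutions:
 v(z) = -sqrt(C1 + 4*z)
 v(z) = sqrt(C1 + 4*z)


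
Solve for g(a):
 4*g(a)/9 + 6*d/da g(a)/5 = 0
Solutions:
 g(a) = C1*exp(-10*a/27)


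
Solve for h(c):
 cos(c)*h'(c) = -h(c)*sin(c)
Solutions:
 h(c) = C1*cos(c)


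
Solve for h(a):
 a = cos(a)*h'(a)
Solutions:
 h(a) = C1 + Integral(a/cos(a), a)


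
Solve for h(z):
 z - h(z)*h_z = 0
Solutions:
 h(z) = -sqrt(C1 + z^2)
 h(z) = sqrt(C1 + z^2)


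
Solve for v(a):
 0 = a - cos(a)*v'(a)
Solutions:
 v(a) = C1 + Integral(a/cos(a), a)


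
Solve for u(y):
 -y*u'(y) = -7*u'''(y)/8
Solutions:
 u(y) = C1 + Integral(C2*airyai(2*7^(2/3)*y/7) + C3*airybi(2*7^(2/3)*y/7), y)


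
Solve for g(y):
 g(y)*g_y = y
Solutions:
 g(y) = -sqrt(C1 + y^2)
 g(y) = sqrt(C1 + y^2)


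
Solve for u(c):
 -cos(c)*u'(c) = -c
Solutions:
 u(c) = C1 + Integral(c/cos(c), c)


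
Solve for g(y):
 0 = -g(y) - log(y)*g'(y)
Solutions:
 g(y) = C1*exp(-li(y))


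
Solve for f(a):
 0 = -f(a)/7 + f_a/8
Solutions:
 f(a) = C1*exp(8*a/7)


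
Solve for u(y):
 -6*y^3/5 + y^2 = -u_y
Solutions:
 u(y) = C1 + 3*y^4/10 - y^3/3


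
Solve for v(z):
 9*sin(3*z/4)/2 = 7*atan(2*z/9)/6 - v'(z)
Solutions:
 v(z) = C1 + 7*z*atan(2*z/9)/6 - 21*log(4*z^2 + 81)/8 + 6*cos(3*z/4)


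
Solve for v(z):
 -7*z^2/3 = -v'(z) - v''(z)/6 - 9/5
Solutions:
 v(z) = C1 + C2*exp(-6*z) + 7*z^3/9 - 7*z^2/18 - 451*z/270


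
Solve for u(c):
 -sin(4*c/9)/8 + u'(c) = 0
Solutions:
 u(c) = C1 - 9*cos(4*c/9)/32


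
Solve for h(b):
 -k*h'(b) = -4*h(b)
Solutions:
 h(b) = C1*exp(4*b/k)


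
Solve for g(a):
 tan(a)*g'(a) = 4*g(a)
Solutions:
 g(a) = C1*sin(a)^4


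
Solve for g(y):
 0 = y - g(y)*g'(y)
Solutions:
 g(y) = -sqrt(C1 + y^2)
 g(y) = sqrt(C1 + y^2)


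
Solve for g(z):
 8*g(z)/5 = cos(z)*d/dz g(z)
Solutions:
 g(z) = C1*(sin(z) + 1)^(4/5)/(sin(z) - 1)^(4/5)


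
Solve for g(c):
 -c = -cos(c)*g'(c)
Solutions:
 g(c) = C1 + Integral(c/cos(c), c)


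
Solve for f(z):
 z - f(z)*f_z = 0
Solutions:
 f(z) = -sqrt(C1 + z^2)
 f(z) = sqrt(C1 + z^2)


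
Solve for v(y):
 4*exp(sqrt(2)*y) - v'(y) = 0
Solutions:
 v(y) = C1 + 2*sqrt(2)*exp(sqrt(2)*y)


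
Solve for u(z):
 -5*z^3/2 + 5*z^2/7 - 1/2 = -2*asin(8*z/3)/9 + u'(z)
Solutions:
 u(z) = C1 - 5*z^4/8 + 5*z^3/21 + 2*z*asin(8*z/3)/9 - z/2 + sqrt(9 - 64*z^2)/36


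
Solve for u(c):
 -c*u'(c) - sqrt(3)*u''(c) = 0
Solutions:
 u(c) = C1 + C2*erf(sqrt(2)*3^(3/4)*c/6)


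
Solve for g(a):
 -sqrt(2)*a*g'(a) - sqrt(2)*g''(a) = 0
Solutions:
 g(a) = C1 + C2*erf(sqrt(2)*a/2)


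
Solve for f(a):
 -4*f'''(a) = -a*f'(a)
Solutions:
 f(a) = C1 + Integral(C2*airyai(2^(1/3)*a/2) + C3*airybi(2^(1/3)*a/2), a)


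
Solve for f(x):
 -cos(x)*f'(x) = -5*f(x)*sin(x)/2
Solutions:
 f(x) = C1/cos(x)^(5/2)


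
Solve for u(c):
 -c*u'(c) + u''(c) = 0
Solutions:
 u(c) = C1 + C2*erfi(sqrt(2)*c/2)


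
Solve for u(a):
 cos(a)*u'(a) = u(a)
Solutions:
 u(a) = C1*sqrt(sin(a) + 1)/sqrt(sin(a) - 1)


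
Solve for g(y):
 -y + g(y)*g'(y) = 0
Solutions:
 g(y) = -sqrt(C1 + y^2)
 g(y) = sqrt(C1 + y^2)


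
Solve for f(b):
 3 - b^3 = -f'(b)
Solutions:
 f(b) = C1 + b^4/4 - 3*b


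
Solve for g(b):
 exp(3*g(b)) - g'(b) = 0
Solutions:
 g(b) = log(-1/(C1 + 3*b))/3
 g(b) = log((-1/(C1 + b))^(1/3)*(-3^(2/3) - 3*3^(1/6)*I)/6)
 g(b) = log((-1/(C1 + b))^(1/3)*(-3^(2/3) + 3*3^(1/6)*I)/6)


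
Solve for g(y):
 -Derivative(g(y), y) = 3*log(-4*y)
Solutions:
 g(y) = C1 - 3*y*log(-y) + 3*y*(1 - 2*log(2))


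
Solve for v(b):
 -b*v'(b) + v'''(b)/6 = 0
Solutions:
 v(b) = C1 + Integral(C2*airyai(6^(1/3)*b) + C3*airybi(6^(1/3)*b), b)


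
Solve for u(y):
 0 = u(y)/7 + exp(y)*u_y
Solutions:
 u(y) = C1*exp(exp(-y)/7)


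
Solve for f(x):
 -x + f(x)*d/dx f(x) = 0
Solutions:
 f(x) = -sqrt(C1 + x^2)
 f(x) = sqrt(C1 + x^2)


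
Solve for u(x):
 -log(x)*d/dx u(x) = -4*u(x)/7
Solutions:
 u(x) = C1*exp(4*li(x)/7)


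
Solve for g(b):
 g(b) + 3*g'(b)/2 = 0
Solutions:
 g(b) = C1*exp(-2*b/3)


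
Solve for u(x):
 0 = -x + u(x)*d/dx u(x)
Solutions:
 u(x) = -sqrt(C1 + x^2)
 u(x) = sqrt(C1 + x^2)


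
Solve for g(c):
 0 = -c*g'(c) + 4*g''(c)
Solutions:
 g(c) = C1 + C2*erfi(sqrt(2)*c/4)


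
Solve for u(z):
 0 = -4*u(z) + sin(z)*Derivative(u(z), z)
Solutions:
 u(z) = C1*(cos(z)^2 - 2*cos(z) + 1)/(cos(z)^2 + 2*cos(z) + 1)


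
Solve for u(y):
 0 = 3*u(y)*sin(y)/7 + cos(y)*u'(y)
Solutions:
 u(y) = C1*cos(y)^(3/7)


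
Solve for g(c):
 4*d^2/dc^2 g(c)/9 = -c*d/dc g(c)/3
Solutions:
 g(c) = C1 + C2*erf(sqrt(6)*c/4)


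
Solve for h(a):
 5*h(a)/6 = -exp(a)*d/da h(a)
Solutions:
 h(a) = C1*exp(5*exp(-a)/6)


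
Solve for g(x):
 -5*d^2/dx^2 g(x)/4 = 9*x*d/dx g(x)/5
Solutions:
 g(x) = C1 + C2*erf(3*sqrt(2)*x/5)


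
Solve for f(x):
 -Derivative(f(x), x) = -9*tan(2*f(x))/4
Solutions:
 f(x) = -asin(C1*exp(9*x/2))/2 + pi/2
 f(x) = asin(C1*exp(9*x/2))/2


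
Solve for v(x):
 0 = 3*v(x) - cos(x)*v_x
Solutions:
 v(x) = C1*(sin(x) + 1)^(3/2)/(sin(x) - 1)^(3/2)


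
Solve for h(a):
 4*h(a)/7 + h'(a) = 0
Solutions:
 h(a) = C1*exp(-4*a/7)


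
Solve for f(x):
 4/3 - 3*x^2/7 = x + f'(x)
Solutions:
 f(x) = C1 - x^3/7 - x^2/2 + 4*x/3


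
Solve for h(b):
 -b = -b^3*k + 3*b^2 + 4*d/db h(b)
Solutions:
 h(b) = C1 + b^4*k/16 - b^3/4 - b^2/8


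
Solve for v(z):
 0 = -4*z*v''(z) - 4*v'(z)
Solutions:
 v(z) = C1 + C2*log(z)


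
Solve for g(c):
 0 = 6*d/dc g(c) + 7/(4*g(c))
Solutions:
 g(c) = -sqrt(C1 - 21*c)/6
 g(c) = sqrt(C1 - 21*c)/6


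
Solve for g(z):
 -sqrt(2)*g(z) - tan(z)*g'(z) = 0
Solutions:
 g(z) = C1/sin(z)^(sqrt(2))


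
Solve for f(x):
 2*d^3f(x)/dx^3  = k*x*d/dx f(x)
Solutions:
 f(x) = C1 + Integral(C2*airyai(2^(2/3)*k^(1/3)*x/2) + C3*airybi(2^(2/3)*k^(1/3)*x/2), x)


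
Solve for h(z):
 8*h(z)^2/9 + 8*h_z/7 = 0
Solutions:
 h(z) = 9/(C1 + 7*z)


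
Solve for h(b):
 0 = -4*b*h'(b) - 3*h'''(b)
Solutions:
 h(b) = C1 + Integral(C2*airyai(-6^(2/3)*b/3) + C3*airybi(-6^(2/3)*b/3), b)


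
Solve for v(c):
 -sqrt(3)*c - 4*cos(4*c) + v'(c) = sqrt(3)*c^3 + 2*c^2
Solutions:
 v(c) = C1 + sqrt(3)*c^4/4 + 2*c^3/3 + sqrt(3)*c^2/2 + sin(4*c)


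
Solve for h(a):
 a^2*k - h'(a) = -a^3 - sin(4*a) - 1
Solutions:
 h(a) = C1 + a^4/4 + a^3*k/3 + a - cos(4*a)/4


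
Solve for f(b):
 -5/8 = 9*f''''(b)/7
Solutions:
 f(b) = C1 + C2*b + C3*b^2 + C4*b^3 - 35*b^4/1728


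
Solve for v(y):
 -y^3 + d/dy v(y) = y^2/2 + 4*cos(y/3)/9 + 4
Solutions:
 v(y) = C1 + y^4/4 + y^3/6 + 4*y + 4*sin(y/3)/3


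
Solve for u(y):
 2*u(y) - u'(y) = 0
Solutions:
 u(y) = C1*exp(2*y)


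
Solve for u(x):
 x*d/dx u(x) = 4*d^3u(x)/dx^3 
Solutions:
 u(x) = C1 + Integral(C2*airyai(2^(1/3)*x/2) + C3*airybi(2^(1/3)*x/2), x)


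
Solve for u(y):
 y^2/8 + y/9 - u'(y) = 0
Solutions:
 u(y) = C1 + y^3/24 + y^2/18


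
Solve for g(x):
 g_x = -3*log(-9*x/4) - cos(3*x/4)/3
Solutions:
 g(x) = C1 - 3*x*log(-x) - 6*x*log(3) + 3*x + 6*x*log(2) - 4*sin(3*x/4)/9


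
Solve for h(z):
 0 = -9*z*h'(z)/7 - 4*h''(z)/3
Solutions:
 h(z) = C1 + C2*erf(3*sqrt(42)*z/28)


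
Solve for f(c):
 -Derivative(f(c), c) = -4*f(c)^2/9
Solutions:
 f(c) = -9/(C1 + 4*c)


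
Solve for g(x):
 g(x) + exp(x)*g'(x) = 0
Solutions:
 g(x) = C1*exp(exp(-x))


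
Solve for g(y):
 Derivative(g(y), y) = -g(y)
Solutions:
 g(y) = C1*exp(-y)


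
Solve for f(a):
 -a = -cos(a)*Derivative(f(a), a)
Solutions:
 f(a) = C1 + Integral(a/cos(a), a)


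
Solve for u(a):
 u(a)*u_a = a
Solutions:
 u(a) = -sqrt(C1 + a^2)
 u(a) = sqrt(C1 + a^2)


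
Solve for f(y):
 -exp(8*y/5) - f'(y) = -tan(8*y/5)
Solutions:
 f(y) = C1 - 5*exp(8*y/5)/8 - 5*log(cos(8*y/5))/8


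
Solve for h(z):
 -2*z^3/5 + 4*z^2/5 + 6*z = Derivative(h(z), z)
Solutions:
 h(z) = C1 - z^4/10 + 4*z^3/15 + 3*z^2


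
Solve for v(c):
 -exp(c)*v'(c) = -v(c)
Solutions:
 v(c) = C1*exp(-exp(-c))


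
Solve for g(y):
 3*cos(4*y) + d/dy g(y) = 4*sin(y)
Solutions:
 g(y) = C1 - 3*sin(4*y)/4 - 4*cos(y)


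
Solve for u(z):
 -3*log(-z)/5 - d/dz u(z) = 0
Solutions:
 u(z) = C1 - 3*z*log(-z)/5 + 3*z/5


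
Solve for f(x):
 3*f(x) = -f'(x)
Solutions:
 f(x) = C1*exp(-3*x)


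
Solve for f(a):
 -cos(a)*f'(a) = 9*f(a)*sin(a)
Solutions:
 f(a) = C1*cos(a)^9


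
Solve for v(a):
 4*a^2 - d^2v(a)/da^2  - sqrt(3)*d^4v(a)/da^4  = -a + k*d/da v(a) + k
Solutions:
 v(a) = C1 + C2*exp(a*(-2^(2/3)*3^(1/6)*(9*k + sqrt(81*k^2 + 4*sqrt(3)))^(1/3) + 2*6^(1/3)/(9*k + sqrt(81*k^2 + 4*sqrt(3)))^(1/3))/6) + C3*exp(a*(2^(2/3)*3^(1/6)*(9*k + sqrt(81*k^2 + 4*sqrt(3)))^(1/3) - 6^(2/3)*I*(9*k + sqrt(81*k^2 + 4*sqrt(3)))^(1/3) + 16*sqrt(3)/((9*k + sqrt(81*k^2 + 4*sqrt(3)))^(1/3)*(-2^(2/3)*3^(1/6) + 6^(2/3)*I)))/12) + C4*exp(a*(2^(2/3)*3^(1/6)*(9*k + sqrt(81*k^2 + 4*sqrt(3)))^(1/3) + 6^(2/3)*I*(9*k + sqrt(81*k^2 + 4*sqrt(3)))^(1/3) - 16*sqrt(3)/((9*k + sqrt(81*k^2 + 4*sqrt(3)))^(1/3)*(2^(2/3)*3^(1/6) + 6^(2/3)*I)))/12) + 4*a^3/(3*k) + a^2/(2*k) - 4*a^2/k^2 - a - a/k^2 + 8*a/k^3


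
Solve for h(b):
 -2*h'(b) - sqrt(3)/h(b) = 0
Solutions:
 h(b) = -sqrt(C1 - sqrt(3)*b)
 h(b) = sqrt(C1 - sqrt(3)*b)


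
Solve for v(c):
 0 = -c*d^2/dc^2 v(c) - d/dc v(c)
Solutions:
 v(c) = C1 + C2*log(c)


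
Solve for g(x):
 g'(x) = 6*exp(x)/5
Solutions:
 g(x) = C1 + 6*exp(x)/5


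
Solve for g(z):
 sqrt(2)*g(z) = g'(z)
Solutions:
 g(z) = C1*exp(sqrt(2)*z)


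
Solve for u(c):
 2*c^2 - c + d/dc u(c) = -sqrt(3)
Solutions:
 u(c) = C1 - 2*c^3/3 + c^2/2 - sqrt(3)*c


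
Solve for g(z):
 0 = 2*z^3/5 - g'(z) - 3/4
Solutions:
 g(z) = C1 + z^4/10 - 3*z/4


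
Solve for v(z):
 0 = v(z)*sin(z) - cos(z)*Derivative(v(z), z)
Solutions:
 v(z) = C1/cos(z)


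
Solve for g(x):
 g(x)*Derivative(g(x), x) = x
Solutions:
 g(x) = -sqrt(C1 + x^2)
 g(x) = sqrt(C1 + x^2)


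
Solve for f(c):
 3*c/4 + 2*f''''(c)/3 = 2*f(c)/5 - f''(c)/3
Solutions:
 f(c) = C1*exp(-sqrt(5)*c*sqrt(-5 + sqrt(265))/10) + C2*exp(sqrt(5)*c*sqrt(-5 + sqrt(265))/10) + C3*sin(sqrt(5)*c*sqrt(5 + sqrt(265))/10) + C4*cos(sqrt(5)*c*sqrt(5 + sqrt(265))/10) + 15*c/8


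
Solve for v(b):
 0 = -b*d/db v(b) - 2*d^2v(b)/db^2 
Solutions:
 v(b) = C1 + C2*erf(b/2)


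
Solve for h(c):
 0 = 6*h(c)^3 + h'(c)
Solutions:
 h(c) = -sqrt(2)*sqrt(-1/(C1 - 6*c))/2
 h(c) = sqrt(2)*sqrt(-1/(C1 - 6*c))/2


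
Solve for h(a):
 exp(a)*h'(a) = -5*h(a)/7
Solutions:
 h(a) = C1*exp(5*exp(-a)/7)


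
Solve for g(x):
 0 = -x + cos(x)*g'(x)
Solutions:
 g(x) = C1 + Integral(x/cos(x), x)


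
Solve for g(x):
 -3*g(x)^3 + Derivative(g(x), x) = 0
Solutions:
 g(x) = -sqrt(2)*sqrt(-1/(C1 + 3*x))/2
 g(x) = sqrt(2)*sqrt(-1/(C1 + 3*x))/2


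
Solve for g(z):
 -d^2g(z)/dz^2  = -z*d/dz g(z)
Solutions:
 g(z) = C1 + C2*erfi(sqrt(2)*z/2)


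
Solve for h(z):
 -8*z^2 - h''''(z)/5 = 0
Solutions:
 h(z) = C1 + C2*z + C3*z^2 + C4*z^3 - z^6/9


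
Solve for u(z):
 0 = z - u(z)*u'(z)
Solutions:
 u(z) = -sqrt(C1 + z^2)
 u(z) = sqrt(C1 + z^2)


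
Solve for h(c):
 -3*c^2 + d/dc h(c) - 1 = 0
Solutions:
 h(c) = C1 + c^3 + c


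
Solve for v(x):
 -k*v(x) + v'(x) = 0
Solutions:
 v(x) = C1*exp(k*x)


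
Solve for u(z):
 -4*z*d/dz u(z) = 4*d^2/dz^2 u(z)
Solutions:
 u(z) = C1 + C2*erf(sqrt(2)*z/2)


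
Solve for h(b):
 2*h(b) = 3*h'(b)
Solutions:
 h(b) = C1*exp(2*b/3)


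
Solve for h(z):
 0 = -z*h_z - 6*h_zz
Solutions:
 h(z) = C1 + C2*erf(sqrt(3)*z/6)


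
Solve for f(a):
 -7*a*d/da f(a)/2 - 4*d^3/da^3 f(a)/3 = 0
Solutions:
 f(a) = C1 + Integral(C2*airyai(-21^(1/3)*a/2) + C3*airybi(-21^(1/3)*a/2), a)


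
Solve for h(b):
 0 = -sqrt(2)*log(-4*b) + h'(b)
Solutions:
 h(b) = C1 + sqrt(2)*b*log(-b) + sqrt(2)*b*(-1 + 2*log(2))


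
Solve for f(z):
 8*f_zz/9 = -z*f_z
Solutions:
 f(z) = C1 + C2*erf(3*z/4)


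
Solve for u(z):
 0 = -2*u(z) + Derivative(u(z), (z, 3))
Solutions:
 u(z) = C3*exp(2^(1/3)*z) + (C1*sin(2^(1/3)*sqrt(3)*z/2) + C2*cos(2^(1/3)*sqrt(3)*z/2))*exp(-2^(1/3)*z/2)


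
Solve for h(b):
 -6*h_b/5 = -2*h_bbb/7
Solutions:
 h(b) = C1 + C2*exp(-sqrt(105)*b/5) + C3*exp(sqrt(105)*b/5)


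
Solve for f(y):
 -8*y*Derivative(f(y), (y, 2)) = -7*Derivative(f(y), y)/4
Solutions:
 f(y) = C1 + C2*y^(39/32)


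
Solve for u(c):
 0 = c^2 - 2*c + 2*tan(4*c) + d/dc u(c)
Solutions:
 u(c) = C1 - c^3/3 + c^2 + log(cos(4*c))/2


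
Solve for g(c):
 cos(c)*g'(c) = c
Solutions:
 g(c) = C1 + Integral(c/cos(c), c)


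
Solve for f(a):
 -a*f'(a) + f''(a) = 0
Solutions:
 f(a) = C1 + C2*erfi(sqrt(2)*a/2)


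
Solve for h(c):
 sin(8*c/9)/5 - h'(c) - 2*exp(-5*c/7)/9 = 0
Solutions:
 h(c) = C1 - 9*cos(8*c/9)/40 + 14*exp(-5*c/7)/45


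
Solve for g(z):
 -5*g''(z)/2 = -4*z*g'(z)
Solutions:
 g(z) = C1 + C2*erfi(2*sqrt(5)*z/5)


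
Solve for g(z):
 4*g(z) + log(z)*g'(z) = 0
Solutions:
 g(z) = C1*exp(-4*li(z))


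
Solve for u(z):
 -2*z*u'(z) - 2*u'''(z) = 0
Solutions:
 u(z) = C1 + Integral(C2*airyai(-z) + C3*airybi(-z), z)


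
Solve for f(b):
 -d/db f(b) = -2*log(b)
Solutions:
 f(b) = C1 + 2*b*log(b) - 2*b
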